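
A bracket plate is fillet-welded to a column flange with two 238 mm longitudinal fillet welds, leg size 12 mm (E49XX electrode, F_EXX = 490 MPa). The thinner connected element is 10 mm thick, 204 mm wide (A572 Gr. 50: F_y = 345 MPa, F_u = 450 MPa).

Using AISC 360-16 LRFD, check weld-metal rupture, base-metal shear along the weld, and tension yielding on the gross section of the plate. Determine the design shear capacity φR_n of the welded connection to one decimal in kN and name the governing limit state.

633.4 kN (gross-section yield governs)

Weld metal: throat = 0.707×12 = 8.484 mm, L = 2×238 = 476 mm. φR_n = 0.75 × 0.6 × 490 × 8.484 × 476 = 890.5 kN.
Base metal shear (10 mm plate): yield φR_n = 1.0×0.6×345×10×476 = 985.3 kN; rupture φR_n = 0.75×0.6×450×10×476 = 963.9 kN; take 963.9 kN (rupture).
Tension yield (gross): A_g = 204×10 = 2040 mm². φR_n = 0.90 × 345 × 2040 = 633.4 kN.
Governing: min(890.5, 963.9, 633.4) = 633.4 kN → gross-section yield.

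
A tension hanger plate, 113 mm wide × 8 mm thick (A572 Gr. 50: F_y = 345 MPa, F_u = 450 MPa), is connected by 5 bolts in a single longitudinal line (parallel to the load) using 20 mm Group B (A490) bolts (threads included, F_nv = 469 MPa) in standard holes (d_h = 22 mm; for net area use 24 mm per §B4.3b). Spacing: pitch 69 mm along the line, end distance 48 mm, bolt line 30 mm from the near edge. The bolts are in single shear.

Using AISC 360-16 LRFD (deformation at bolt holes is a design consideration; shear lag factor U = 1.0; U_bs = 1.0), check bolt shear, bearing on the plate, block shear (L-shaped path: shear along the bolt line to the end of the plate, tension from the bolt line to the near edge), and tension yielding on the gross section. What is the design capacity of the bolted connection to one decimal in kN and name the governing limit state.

280.7 kN (gross-section yield governs)

Bolt shear: A_b = π(20)²/4 = 314.16 mm². φR_n = 0.75 × 469 × 314.16 × 5 × 1 = 552.5 kN.
Bearing (8 mm plate, F_u = 450 MPa): end bolts L_c = 48 − 22/2 = 37, R_n = min(1.2×37×8×450, 2.4×20×8×450) = 159.84 kN/bolt; interior L_c = 69 − 22 = 47, R_n = 172.8 kN/bolt. φR_n = 0.75 × (1×159.84 + 4×172.8) = 638.3 kN.
Block shear: shear path 1×[48+4×69] = 1×324 mm, A_gv = 2592, A_nv = 1×(324 − 4.5×24)×8 = 1728 mm²; tension to near edge: (30 − 0.5×24)×8 = 144 mm². R_n = min(0.6×450×1728, 0.6×345×2592) + 1.0×450×144 = min(466.56, 536.54) + 64.8 = 531.36 kN. φR_n = 0.75 × 531.36 = 398.5 kN.
Tension yield (gross): A_g = 113×8 = 904 mm². φR_n = 0.90 × 345 × 904 = 280.7 kN.
Governing: min(552.5, 638.3, 398.5, 280.7) = 280.7 kN → gross-section yield.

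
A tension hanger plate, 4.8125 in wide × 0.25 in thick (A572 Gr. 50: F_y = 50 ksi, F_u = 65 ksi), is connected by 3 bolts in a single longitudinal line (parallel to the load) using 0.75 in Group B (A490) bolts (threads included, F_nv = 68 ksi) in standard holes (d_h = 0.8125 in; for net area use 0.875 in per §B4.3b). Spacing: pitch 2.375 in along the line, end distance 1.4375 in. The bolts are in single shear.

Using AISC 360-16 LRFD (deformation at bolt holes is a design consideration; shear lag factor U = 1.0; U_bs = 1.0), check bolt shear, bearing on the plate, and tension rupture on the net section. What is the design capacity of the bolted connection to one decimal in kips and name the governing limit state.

48.0 kips (net-section rupture governs)

Bolt shear: A_b = π(0.75)²/4 = 0.44179 in². φR_n = 0.75 × 68 × 0.44179 × 3 × 1 = 67.6 kips.
Bearing (0.25 in plate, F_u = 65 ksi): end bolts L_c = 1.4375 − 0.8125/2 = 1.03125, R_n = min(1.2×1.03125×0.25×65, 2.4×0.75×0.25×65) = 20.109 kips/bolt; interior L_c = 2.375 − 0.8125 = 1.5625, R_n = 29.25 kips/bolt. φR_n = 0.75 × (1×20.109 + 2×29.25) = 59.0 kips.
Tension rupture (net): A_n = (4.8125 − 1×0.875)×0.25 = 0.98438 in² (U = 1.0, A_e = A_n). φR_n = 0.75 × 65 × 0.98438 = 48.0 kips.
Governing: min(67.6, 59.0, 48.0) = 48.0 kips → net-section rupture.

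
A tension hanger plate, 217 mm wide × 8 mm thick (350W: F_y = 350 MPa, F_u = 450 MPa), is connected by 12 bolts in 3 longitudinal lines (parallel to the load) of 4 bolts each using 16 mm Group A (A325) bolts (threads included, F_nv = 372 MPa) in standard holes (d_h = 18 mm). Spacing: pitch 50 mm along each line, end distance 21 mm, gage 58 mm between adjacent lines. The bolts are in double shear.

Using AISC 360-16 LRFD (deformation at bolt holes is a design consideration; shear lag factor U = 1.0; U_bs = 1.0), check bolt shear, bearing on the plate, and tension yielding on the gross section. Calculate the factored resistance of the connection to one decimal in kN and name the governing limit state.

Bolt shear: A_b = π(16)²/4 = 201.06 mm². φR_n = 0.75 × 372 × 201.06 × 12 × 2 = 1346.3 kN.
Bearing (8 mm plate, F_u = 450 MPa): end bolts L_c = 21 − 18/2 = 12, R_n = min(1.2×12×8×450, 2.4×16×8×450) = 51.84 kN/bolt; interior L_c = 50 − 18 = 32, R_n = 138.24 kN/bolt. φR_n = 0.75 × (3×51.84 + 9×138.24) = 1049.8 kN.
Tension yield (gross): A_g = 217×8 = 1736 mm². φR_n = 0.90 × 350 × 1736 = 546.8 kN.
Governing: min(1346.3, 1049.8, 546.8) = 546.8 kN → gross-section yield.

546.8 kN (gross-section yield governs)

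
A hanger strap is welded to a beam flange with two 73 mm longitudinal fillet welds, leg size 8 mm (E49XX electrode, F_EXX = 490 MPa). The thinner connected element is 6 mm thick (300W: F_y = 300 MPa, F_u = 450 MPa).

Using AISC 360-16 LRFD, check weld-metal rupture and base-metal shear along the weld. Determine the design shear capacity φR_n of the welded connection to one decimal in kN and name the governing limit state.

157.7 kN (base-metal shear governs)

Weld metal: throat = 0.707×8 = 5.656 mm, L = 2×73 = 146 mm. φR_n = 0.75 × 0.6 × 490 × 5.656 × 146 = 182.1 kN.
Base metal shear (6 mm plate): yield φR_n = 1.0×0.6×300×6×146 = 157.7 kN; rupture φR_n = 0.75×0.6×450×6×146 = 177.4 kN; take 157.7 kN (yield).
Governing: min(182.1, 157.7) = 157.7 kN → base-metal shear.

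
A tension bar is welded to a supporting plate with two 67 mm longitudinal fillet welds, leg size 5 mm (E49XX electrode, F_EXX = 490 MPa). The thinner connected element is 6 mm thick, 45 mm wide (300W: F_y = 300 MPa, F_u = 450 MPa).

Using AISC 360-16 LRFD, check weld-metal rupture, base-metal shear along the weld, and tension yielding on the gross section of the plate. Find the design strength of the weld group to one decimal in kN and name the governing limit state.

Weld metal: throat = 0.707×5 = 3.535 mm, L = 2×67 = 134 mm. φR_n = 0.75 × 0.6 × 490 × 3.535 × 134 = 104.4 kN.
Base metal shear (6 mm plate): yield φR_n = 1.0×0.6×300×6×134 = 144.7 kN; rupture φR_n = 0.75×0.6×450×6×134 = 162.8 kN; take 144.7 kN (yield).
Tension yield (gross): A_g = 45×6 = 270 mm². φR_n = 0.90 × 300 × 270 = 72.9 kN.
Governing: min(104.4, 144.7, 72.9) = 72.9 kN → gross-section yield.

72.9 kN (gross-section yield governs)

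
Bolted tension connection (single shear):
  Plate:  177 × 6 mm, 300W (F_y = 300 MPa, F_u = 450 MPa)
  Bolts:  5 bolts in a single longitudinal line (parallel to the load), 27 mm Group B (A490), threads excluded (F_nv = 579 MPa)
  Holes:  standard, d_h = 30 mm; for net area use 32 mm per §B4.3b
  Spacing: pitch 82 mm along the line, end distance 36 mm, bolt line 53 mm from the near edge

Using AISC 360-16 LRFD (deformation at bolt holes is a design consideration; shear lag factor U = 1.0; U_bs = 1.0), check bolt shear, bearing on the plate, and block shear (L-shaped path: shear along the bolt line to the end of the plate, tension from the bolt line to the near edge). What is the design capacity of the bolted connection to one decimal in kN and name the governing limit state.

Bolt shear: A_b = π(27)²/4 = 572.56 mm². φR_n = 0.75 × 579 × 572.56 × 5 × 1 = 1243.2 kN.
Bearing (6 mm plate, F_u = 450 MPa): end bolts L_c = 36 − 30/2 = 21, R_n = min(1.2×21×6×450, 2.4×27×6×450) = 68.04 kN/bolt; interior L_c = 82 − 30 = 52, R_n = 168.48 kN/bolt. φR_n = 0.75 × (1×68.04 + 4×168.48) = 556.5 kN.
Block shear: shear path 1×[36+4×82] = 1×364 mm, A_gv = 2184, A_nv = 1×(364 − 4.5×32)×6 = 1320 mm²; tension to near edge: (53 − 0.5×32)×6 = 222 mm². R_n = min(0.6×450×1320, 0.6×300×2184) + 1.0×450×222 = min(356.4, 393.12) + 99.9 = 456.3 kN. φR_n = 0.75 × 456.3 = 342.2 kN.
Governing: min(1243.2, 556.5, 342.2) = 342.2 kN → block shear.

342.2 kN (block shear governs)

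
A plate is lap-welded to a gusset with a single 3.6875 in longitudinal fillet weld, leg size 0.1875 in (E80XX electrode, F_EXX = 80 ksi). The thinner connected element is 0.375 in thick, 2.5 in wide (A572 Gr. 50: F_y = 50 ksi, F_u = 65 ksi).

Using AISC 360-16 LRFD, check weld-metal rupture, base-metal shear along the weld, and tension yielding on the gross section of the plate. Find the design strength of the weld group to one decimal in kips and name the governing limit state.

17.6 kips (weld metal governs)

Weld metal: throat = 0.707×0.1875 = 0.13256 in, L = 3.6875 in. φR_n = 0.75 × 0.6 × 80 × 0.13256 × 3.6875 = 17.6 kips.
Base metal shear (0.375 in plate): yield φR_n = 1.0×0.6×50×0.375×3.6875 = 41.5 kips; rupture φR_n = 0.75×0.6×65×0.375×3.6875 = 40.4 kips; take 40.4 kips (rupture).
Tension yield (gross): A_g = 2.5×0.375 = 0.9375 in². φR_n = 0.90 × 50 × 0.9375 = 42.2 kips.
Governing: min(17.6, 40.4, 42.2) = 17.6 kips → weld metal.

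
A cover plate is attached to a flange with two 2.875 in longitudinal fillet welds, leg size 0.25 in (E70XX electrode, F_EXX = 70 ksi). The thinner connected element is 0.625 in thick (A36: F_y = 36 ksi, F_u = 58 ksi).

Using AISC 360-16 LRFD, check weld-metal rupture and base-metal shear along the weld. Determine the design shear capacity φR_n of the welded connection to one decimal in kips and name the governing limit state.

32.0 kips (weld metal governs)

Weld metal: throat = 0.707×0.25 = 0.17675 in, L = 2×2.875 = 5.75 in. φR_n = 0.75 × 0.6 × 70 × 0.17675 × 5.75 = 32.0 kips.
Base metal shear (0.625 in plate): yield φR_n = 1.0×0.6×36×0.625×5.75 = 77.6 kips; rupture φR_n = 0.75×0.6×58×0.625×5.75 = 93.8 kips; take 77.6 kips (yield).
Governing: min(32.0, 77.6) = 32.0 kips → weld metal.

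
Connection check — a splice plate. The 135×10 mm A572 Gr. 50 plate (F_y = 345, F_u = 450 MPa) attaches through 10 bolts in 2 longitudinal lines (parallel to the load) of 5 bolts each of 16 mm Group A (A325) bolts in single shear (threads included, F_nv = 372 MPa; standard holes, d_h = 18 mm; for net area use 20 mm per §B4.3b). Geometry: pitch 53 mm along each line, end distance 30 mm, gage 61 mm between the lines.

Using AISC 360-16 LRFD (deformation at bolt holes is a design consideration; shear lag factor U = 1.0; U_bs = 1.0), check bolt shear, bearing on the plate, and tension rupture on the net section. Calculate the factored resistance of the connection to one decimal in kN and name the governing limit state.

Bolt shear: A_b = π(16)²/4 = 201.06 mm². φR_n = 0.75 × 372 × 201.06 × 10 × 1 = 561.0 kN.
Bearing (10 mm plate, F_u = 450 MPa): end bolts L_c = 30 − 18/2 = 21, R_n = min(1.2×21×10×450, 2.4×16×10×450) = 113.4 kN/bolt; interior L_c = 53 − 18 = 35, R_n = 172.8 kN/bolt. φR_n = 0.75 × (2×113.4 + 8×172.8) = 1206.9 kN.
Tension rupture (net): A_n = (135 − 2×20)×10 = 950 mm² (U = 1.0, A_e = A_n). φR_n = 0.75 × 450 × 950 = 320.6 kN.
Governing: min(561.0, 1206.9, 320.6) = 320.6 kN → net-section rupture.

320.6 kN (net-section rupture governs)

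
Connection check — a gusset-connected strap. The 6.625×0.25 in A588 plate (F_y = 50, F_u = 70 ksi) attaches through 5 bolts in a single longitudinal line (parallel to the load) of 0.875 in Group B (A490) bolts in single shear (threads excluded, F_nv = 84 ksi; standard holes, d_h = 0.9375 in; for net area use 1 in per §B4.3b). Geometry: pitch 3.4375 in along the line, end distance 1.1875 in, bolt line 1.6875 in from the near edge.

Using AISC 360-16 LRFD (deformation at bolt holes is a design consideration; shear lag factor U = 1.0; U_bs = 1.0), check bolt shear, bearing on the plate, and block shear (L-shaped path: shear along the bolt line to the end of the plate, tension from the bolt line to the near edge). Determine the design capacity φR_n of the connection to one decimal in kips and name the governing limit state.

97.8 kips (block shear governs)

Bolt shear: A_b = π(0.875)²/4 = 0.60132 in². φR_n = 0.75 × 84 × 0.60132 × 5 × 1 = 189.4 kips.
Bearing (0.25 in plate, F_u = 70 ksi): end bolts L_c = 1.1875 − 0.9375/2 = 0.71875, R_n = min(1.2×0.71875×0.25×70, 2.4×0.875×0.25×70) = 15.094 kips/bolt; interior L_c = 3.4375 − 0.9375 = 2.5, R_n = 36.75 kips/bolt. φR_n = 0.75 × (1×15.094 + 4×36.75) = 121.6 kips.
Block shear: shear path 1×[1.1875+4×3.4375] = 1×14.9375 in, A_gv = 3.7344, A_nv = 1×(14.9375 − 4.5×1)×0.25 = 2.6094 in²; tension to near edge: (1.6875 − 0.5×1)×0.25 = 0.29688 in². R_n = min(0.6×70×2.6094, 0.6×50×3.7344) + 1.0×70×0.29688 = min(109.59, 112.03) + 20.782 = 130.37 kips. φR_n = 0.75 × 130.37 = 97.8 kips.
Governing: min(189.4, 121.6, 97.8) = 97.8 kips → block shear.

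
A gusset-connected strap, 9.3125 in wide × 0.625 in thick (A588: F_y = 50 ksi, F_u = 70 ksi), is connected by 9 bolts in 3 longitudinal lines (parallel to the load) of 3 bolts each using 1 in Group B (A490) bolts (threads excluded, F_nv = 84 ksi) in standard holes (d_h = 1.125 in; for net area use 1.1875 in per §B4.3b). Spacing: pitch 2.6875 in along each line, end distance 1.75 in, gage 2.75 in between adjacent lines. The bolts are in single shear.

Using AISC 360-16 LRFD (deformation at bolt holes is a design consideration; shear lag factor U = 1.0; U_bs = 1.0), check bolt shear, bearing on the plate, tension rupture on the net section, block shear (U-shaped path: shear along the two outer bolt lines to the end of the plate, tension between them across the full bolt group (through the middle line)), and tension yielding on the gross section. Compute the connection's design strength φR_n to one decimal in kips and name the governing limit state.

188.7 kips (net-section rupture governs)

Bolt shear: A_b = π(1)²/4 = 0.7854 in². φR_n = 0.75 × 84 × 0.7854 × 9 × 1 = 445.3 kips.
Bearing (0.625 in plate, F_u = 70 ksi): end bolts L_c = 1.75 − 1.125/2 = 1.1875, R_n = min(1.2×1.1875×0.625×70, 2.4×1×0.625×70) = 62.344 kips/bolt; interior L_c = 2.6875 − 1.125 = 1.5625, R_n = 82.031 kips/bolt. φR_n = 0.75 × (3×62.344 + 6×82.031) = 509.4 kips.
Tension rupture (net): A_n = (9.3125 − 3×1.1875)×0.625 = 3.5938 in² (U = 1.0, A_e = A_n). φR_n = 0.75 × 70 × 3.5938 = 188.7 kips.
Block shear: shear path 2×[1.75+2×2.6875] = 2×7.125 in, A_gv = 8.9063, A_nv = 2×(7.125 − 2.5×1.1875)×0.625 = 5.1953 in²; tension across gage: (5.5 − 2×1.1875)×0.625 = 1.9531 in². R_n = min(0.6×70×5.1953, 0.6×50×8.9063) + 1.0×70×1.9531 = min(218.2, 267.19) + 136.72 = 354.92 kips. φR_n = 0.75 × 354.92 = 266.2 kips.
Tension yield (gross): A_g = 9.3125×0.625 = 5.8203 in². φR_n = 0.90 × 50 × 5.8203 = 261.9 kips.
Governing: min(445.3, 509.4, 188.7, 266.2, 261.9) = 188.7 kips → net-section rupture.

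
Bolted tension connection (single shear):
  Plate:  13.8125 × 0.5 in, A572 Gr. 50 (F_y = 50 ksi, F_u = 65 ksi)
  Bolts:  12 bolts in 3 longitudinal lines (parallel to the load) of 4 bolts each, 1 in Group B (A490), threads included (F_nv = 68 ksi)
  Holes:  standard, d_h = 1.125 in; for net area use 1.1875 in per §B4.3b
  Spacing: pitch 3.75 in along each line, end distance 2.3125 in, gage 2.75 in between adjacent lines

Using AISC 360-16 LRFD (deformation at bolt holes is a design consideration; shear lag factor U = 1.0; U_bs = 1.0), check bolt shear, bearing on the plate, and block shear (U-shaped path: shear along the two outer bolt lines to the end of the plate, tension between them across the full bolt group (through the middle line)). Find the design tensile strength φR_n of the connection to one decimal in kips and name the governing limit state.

351.3 kips (block shear governs)

Bolt shear: A_b = π(1)²/4 = 0.7854 in². φR_n = 0.75 × 68 × 0.7854 × 12 × 1 = 480.7 kips.
Bearing (0.5 in plate, F_u = 65 ksi): end bolts L_c = 2.3125 − 1.125/2 = 1.75, R_n = min(1.2×1.75×0.5×65, 2.4×1×0.5×65) = 68.25 kips/bolt; interior L_c = 3.75 − 1.125 = 2.625, R_n = 78 kips/bolt. φR_n = 0.75 × (3×68.25 + 9×78) = 680.1 kips.
Block shear: shear path 2×[2.3125+3×3.75] = 2×13.5625 in, A_gv = 13.563, A_nv = 2×(13.5625 − 3.5×1.1875)×0.5 = 9.4063 in²; tension across gage: (5.5 − 2×1.1875)×0.5 = 1.5625 in². R_n = min(0.6×65×9.4063, 0.6×50×13.563) + 1.0×65×1.5625 = min(366.85, 406.89) + 101.56 = 468.41 kips. φR_n = 0.75 × 468.41 = 351.3 kips.
Governing: min(480.7, 680.1, 351.3) = 351.3 kips → block shear.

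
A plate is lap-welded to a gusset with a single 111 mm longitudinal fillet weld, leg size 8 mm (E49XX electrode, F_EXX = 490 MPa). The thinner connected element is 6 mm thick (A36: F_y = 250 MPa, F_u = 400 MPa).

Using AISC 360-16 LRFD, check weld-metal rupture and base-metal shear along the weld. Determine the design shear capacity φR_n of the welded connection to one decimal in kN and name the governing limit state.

99.9 kN (base-metal shear governs)

Weld metal: throat = 0.707×8 = 5.656 mm, L = 111 mm. φR_n = 0.75 × 0.6 × 490 × 5.656 × 111 = 138.4 kN.
Base metal shear (6 mm plate): yield φR_n = 1.0×0.6×250×6×111 = 99.9 kN; rupture φR_n = 0.75×0.6×400×6×111 = 119.9 kN; take 99.9 kN (yield).
Governing: min(138.4, 99.9) = 99.9 kN → base-metal shear.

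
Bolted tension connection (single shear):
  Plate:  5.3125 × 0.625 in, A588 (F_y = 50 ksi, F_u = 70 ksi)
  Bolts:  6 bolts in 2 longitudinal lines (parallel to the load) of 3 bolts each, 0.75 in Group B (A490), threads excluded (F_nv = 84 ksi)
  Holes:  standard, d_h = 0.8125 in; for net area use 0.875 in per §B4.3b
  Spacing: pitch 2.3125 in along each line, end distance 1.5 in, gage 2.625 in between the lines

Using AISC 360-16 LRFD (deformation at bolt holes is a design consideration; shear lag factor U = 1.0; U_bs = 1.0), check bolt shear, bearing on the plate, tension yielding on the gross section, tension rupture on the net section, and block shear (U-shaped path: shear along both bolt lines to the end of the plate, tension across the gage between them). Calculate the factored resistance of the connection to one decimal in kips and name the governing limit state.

116.9 kips (net-section rupture governs)

Bolt shear: A_b = π(0.75)²/4 = 0.44179 in². φR_n = 0.75 × 84 × 0.44179 × 6 × 1 = 167.0 kips.
Bearing (0.625 in plate, F_u = 70 ksi): end bolts L_c = 1.5 − 0.8125/2 = 1.09375, R_n = min(1.2×1.09375×0.625×70, 2.4×0.75×0.625×70) = 57.422 kips/bolt; interior L_c = 2.3125 − 0.8125 = 1.5, R_n = 78.75 kips/bolt. φR_n = 0.75 × (2×57.422 + 4×78.75) = 322.4 kips.
Tension yield (gross): A_g = 5.3125×0.625 = 3.3203 in². φR_n = 0.90 × 50 × 3.3203 = 149.4 kips.
Tension rupture (net): A_n = (5.3125 − 2×0.875)×0.625 = 2.2266 in² (U = 1.0, A_e = A_n). φR_n = 0.75 × 70 × 2.2266 = 116.9 kips.
Block shear: shear path 2×[1.5+2×2.3125] = 2×6.125 in, A_gv = 7.6563, A_nv = 2×(6.125 − 2.5×0.875)×0.625 = 4.9219 in²; tension across gage: (2.625 − 1×0.875)×0.625 = 1.0938 in². R_n = min(0.6×70×4.9219, 0.6×50×7.6563) + 1.0×70×1.0938 = min(206.72, 229.69) + 76.566 = 283.29 kips. φR_n = 0.75 × 283.29 = 212.5 kips.
Governing: min(167.0, 322.4, 149.4, 116.9, 212.5) = 116.9 kips → net-section rupture.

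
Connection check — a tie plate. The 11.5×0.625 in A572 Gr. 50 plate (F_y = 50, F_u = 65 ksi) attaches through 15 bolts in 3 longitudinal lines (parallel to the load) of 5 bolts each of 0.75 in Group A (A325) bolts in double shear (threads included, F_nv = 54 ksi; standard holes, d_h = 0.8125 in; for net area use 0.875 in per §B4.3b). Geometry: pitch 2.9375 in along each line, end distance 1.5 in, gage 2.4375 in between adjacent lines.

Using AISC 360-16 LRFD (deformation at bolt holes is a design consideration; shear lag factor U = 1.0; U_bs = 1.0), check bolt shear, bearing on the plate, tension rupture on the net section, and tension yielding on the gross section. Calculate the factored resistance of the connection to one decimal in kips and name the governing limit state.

Bolt shear: A_b = π(0.75)²/4 = 0.44179 in². φR_n = 0.75 × 54 × 0.44179 × 15 × 2 = 536.8 kips.
Bearing (0.625 in plate, F_u = 65 ksi): end bolts L_c = 1.5 − 0.8125/2 = 1.09375, R_n = min(1.2×1.09375×0.625×65, 2.4×0.75×0.625×65) = 53.32 kips/bolt; interior L_c = 2.9375 − 0.8125 = 2.125, R_n = 73.125 kips/bolt. φR_n = 0.75 × (3×53.32 + 12×73.125) = 778.1 kips.
Tension rupture (net): A_n = (11.5 − 3×0.875)×0.625 = 5.5469 in² (U = 1.0, A_e = A_n). φR_n = 0.75 × 65 × 5.5469 = 270.4 kips.
Tension yield (gross): A_g = 11.5×0.625 = 7.1875 in². φR_n = 0.90 × 50 × 7.1875 = 323.4 kips.
Governing: min(536.8, 778.1, 270.4, 323.4) = 270.4 kips → net-section rupture.

270.4 kips (net-section rupture governs)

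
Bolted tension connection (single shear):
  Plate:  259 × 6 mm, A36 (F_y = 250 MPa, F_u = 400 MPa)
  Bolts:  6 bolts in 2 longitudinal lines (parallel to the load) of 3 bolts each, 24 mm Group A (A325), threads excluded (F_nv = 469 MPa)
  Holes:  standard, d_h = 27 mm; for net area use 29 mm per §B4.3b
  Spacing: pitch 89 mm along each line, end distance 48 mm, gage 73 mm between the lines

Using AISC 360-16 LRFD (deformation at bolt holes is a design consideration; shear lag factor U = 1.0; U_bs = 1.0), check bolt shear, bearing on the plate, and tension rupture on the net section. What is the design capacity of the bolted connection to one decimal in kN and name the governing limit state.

361.8 kN (net-section rupture governs)

Bolt shear: A_b = π(24)²/4 = 452.39 mm². φR_n = 0.75 × 469 × 452.39 × 6 × 1 = 954.8 kN.
Bearing (6 mm plate, F_u = 400 MPa): end bolts L_c = 48 − 27/2 = 34.5, R_n = min(1.2×34.5×6×400, 2.4×24×6×400) = 99.36 kN/bolt; interior L_c = 89 − 27 = 62, R_n = 138.24 kN/bolt. φR_n = 0.75 × (2×99.36 + 4×138.24) = 563.8 kN.
Tension rupture (net): A_n = (259 − 2×29)×6 = 1206 mm² (U = 1.0, A_e = A_n). φR_n = 0.75 × 400 × 1206 = 361.8 kN.
Governing: min(954.8, 563.8, 361.8) = 361.8 kN → net-section rupture.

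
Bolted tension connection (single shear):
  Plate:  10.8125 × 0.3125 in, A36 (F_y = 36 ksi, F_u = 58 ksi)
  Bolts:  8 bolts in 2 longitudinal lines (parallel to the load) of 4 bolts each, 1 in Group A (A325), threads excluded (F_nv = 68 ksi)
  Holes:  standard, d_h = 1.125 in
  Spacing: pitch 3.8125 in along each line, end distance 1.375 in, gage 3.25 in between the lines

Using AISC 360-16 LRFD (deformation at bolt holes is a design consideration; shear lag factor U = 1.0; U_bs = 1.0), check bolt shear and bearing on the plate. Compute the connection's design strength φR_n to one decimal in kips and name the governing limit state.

Bolt shear: A_b = π(1)²/4 = 0.7854 in². φR_n = 0.75 × 68 × 0.7854 × 8 × 1 = 320.4 kips.
Bearing (0.3125 in plate, F_u = 58 ksi): end bolts L_c = 1.375 − 1.125/2 = 0.8125, R_n = min(1.2×0.8125×0.3125×58, 2.4×1×0.3125×58) = 17.672 kips/bolt; interior L_c = 3.8125 − 1.125 = 2.6875, R_n = 43.5 kips/bolt. φR_n = 0.75 × (2×17.672 + 6×43.5) = 222.3 kips.
Governing: min(320.4, 222.3) = 222.3 kips → bearing.

222.3 kips (bearing governs)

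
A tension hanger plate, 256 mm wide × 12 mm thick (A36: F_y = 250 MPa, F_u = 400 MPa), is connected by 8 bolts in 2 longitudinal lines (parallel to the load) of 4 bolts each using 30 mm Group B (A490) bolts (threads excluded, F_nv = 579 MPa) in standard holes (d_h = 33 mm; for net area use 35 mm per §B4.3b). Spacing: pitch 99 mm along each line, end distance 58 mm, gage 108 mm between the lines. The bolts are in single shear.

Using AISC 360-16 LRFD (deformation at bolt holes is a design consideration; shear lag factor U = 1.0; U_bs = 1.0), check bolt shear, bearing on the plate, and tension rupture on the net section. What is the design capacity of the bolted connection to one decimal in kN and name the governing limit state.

669.6 kN (net-section rupture governs)

Bolt shear: A_b = π(30)²/4 = 706.86 mm². φR_n = 0.75 × 579 × 706.86 × 8 × 1 = 2455.6 kN.
Bearing (12 mm plate, F_u = 400 MPa): end bolts L_c = 58 − 33/2 = 41.5, R_n = min(1.2×41.5×12×400, 2.4×30×12×400) = 239.04 kN/bolt; interior L_c = 99 − 33 = 66, R_n = 345.6 kN/bolt. φR_n = 0.75 × (2×239.04 + 6×345.6) = 1913.8 kN.
Tension rupture (net): A_n = (256 − 2×35)×12 = 2232 mm² (U = 1.0, A_e = A_n). φR_n = 0.75 × 400 × 2232 = 669.6 kN.
Governing: min(2455.6, 1913.8, 669.6) = 669.6 kN → net-section rupture.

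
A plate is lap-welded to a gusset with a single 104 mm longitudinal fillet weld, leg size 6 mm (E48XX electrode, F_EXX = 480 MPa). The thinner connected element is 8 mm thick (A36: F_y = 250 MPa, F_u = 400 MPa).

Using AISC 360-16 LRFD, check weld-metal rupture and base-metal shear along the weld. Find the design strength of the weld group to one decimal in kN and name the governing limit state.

95.3 kN (weld metal governs)

Weld metal: throat = 0.707×6 = 4.242 mm, L = 104 mm. φR_n = 0.75 × 0.6 × 480 × 4.242 × 104 = 95.3 kN.
Base metal shear (8 mm plate): yield φR_n = 1.0×0.6×250×8×104 = 124.8 kN; rupture φR_n = 0.75×0.6×400×8×104 = 149.8 kN; take 124.8 kN (yield).
Governing: min(95.3, 124.8) = 95.3 kN → weld metal.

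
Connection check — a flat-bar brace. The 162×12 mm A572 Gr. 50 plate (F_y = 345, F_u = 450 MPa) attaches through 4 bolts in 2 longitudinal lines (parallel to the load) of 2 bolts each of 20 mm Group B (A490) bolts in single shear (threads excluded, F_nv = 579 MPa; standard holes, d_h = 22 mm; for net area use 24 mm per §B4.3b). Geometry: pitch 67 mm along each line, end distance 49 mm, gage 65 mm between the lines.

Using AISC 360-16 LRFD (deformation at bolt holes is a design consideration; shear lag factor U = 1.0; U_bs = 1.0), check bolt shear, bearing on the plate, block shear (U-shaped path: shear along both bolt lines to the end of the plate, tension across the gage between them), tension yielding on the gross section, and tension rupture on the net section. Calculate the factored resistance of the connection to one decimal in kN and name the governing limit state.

Bolt shear: A_b = π(20)²/4 = 314.16 mm². φR_n = 0.75 × 579 × 314.16 × 4 × 1 = 545.7 kN.
Bearing (12 mm plate, F_u = 450 MPa): end bolts L_c = 49 − 22/2 = 38, R_n = min(1.2×38×12×450, 2.4×20×12×450) = 246.24 kN/bolt; interior L_c = 67 − 22 = 45, R_n = 259.2 kN/bolt. φR_n = 0.75 × (2×246.24 + 2×259.2) = 758.2 kN.
Block shear: shear path 2×[49+1×67] = 2×116 mm, A_gv = 2784, A_nv = 2×(116 − 1.5×24)×12 = 1920 mm²; tension across gage: (65 − 1×24)×12 = 492 mm². R_n = min(0.6×450×1920, 0.6×345×2784) + 1.0×450×492 = min(518.4, 576.29) + 221.4 = 739.8 kN. φR_n = 0.75 × 739.8 = 554.9 kN.
Tension yield (gross): A_g = 162×12 = 1944 mm². φR_n = 0.90 × 345 × 1944 = 603.6 kN.
Tension rupture (net): A_n = (162 − 2×24)×12 = 1368 mm² (U = 1.0, A_e = A_n). φR_n = 0.75 × 450 × 1368 = 461.7 kN.
Governing: min(545.7, 758.2, 554.9, 603.6, 461.7) = 461.7 kN → net-section rupture.

461.7 kN (net-section rupture governs)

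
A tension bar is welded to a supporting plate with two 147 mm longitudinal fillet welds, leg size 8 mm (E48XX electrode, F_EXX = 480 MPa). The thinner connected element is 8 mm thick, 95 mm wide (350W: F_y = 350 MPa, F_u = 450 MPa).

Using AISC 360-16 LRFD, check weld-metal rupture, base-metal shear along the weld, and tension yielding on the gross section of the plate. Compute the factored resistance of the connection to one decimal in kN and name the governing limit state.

239.4 kN (gross-section yield governs)

Weld metal: throat = 0.707×8 = 5.656 mm, L = 2×147 = 294 mm. φR_n = 0.75 × 0.6 × 480 × 5.656 × 294 = 359.2 kN.
Base metal shear (8 mm plate): yield φR_n = 1.0×0.6×350×8×294 = 493.9 kN; rupture φR_n = 0.75×0.6×450×8×294 = 476.3 kN; take 476.3 kN (rupture).
Tension yield (gross): A_g = 95×8 = 760 mm². φR_n = 0.90 × 350 × 760 = 239.4 kN.
Governing: min(359.2, 476.3, 239.4) = 239.4 kN → gross-section yield.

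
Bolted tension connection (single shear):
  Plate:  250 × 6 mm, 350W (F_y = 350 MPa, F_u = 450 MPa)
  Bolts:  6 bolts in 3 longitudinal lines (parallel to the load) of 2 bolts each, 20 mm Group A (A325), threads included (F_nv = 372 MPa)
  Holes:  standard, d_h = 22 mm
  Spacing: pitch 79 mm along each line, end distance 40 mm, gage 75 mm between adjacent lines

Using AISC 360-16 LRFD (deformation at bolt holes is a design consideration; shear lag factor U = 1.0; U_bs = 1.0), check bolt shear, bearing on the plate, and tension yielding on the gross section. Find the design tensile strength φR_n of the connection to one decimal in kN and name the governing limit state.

Bolt shear: A_b = π(20)²/4 = 314.16 mm². φR_n = 0.75 × 372 × 314.16 × 6 × 1 = 525.9 kN.
Bearing (6 mm plate, F_u = 450 MPa): end bolts L_c = 40 − 22/2 = 29, R_n = min(1.2×29×6×450, 2.4×20×6×450) = 93.96 kN/bolt; interior L_c = 79 − 22 = 57, R_n = 129.6 kN/bolt. φR_n = 0.75 × (3×93.96 + 3×129.6) = 503.0 kN.
Tension yield (gross): A_g = 250×6 = 1500 mm². φR_n = 0.90 × 350 × 1500 = 472.5 kN.
Governing: min(525.9, 503.0, 472.5) = 472.5 kN → gross-section yield.

472.5 kN (gross-section yield governs)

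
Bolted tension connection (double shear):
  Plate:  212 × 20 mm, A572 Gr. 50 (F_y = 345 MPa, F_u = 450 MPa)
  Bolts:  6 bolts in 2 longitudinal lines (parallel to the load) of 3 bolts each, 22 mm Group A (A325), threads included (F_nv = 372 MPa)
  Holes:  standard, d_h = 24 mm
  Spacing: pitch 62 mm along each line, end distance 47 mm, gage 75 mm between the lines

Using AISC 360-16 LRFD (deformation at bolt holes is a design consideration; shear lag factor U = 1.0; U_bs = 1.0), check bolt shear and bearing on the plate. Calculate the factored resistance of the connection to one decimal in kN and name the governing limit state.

Bolt shear: A_b = π(22)²/4 = 380.13 mm². φR_n = 0.75 × 372 × 380.13 × 6 × 2 = 1272.7 kN.
Bearing (20 mm plate, F_u = 450 MPa): end bolts L_c = 47 − 24/2 = 35, R_n = min(1.2×35×20×450, 2.4×22×20×450) = 378 kN/bolt; interior L_c = 62 − 24 = 38, R_n = 410.4 kN/bolt. φR_n = 0.75 × (2×378 + 4×410.4) = 1798.2 kN.
Governing: min(1272.7, 1798.2) = 1272.7 kN → bolt shear.

1272.7 kN (bolt shear governs)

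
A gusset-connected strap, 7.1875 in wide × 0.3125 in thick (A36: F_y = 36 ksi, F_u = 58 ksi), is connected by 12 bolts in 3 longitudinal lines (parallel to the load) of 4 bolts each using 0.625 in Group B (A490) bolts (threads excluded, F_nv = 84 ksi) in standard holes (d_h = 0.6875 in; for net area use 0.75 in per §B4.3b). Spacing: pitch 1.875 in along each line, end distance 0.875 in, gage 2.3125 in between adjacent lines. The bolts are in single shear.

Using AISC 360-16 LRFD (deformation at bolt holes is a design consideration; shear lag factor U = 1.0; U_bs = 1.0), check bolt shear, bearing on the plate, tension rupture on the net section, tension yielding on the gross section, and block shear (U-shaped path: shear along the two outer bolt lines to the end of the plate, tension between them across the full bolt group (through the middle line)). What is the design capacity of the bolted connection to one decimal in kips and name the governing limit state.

67.1 kips (net-section rupture governs)

Bolt shear: A_b = π(0.625)²/4 = 0.3068 in². φR_n = 0.75 × 84 × 0.3068 × 12 × 1 = 231.9 kips.
Bearing (0.3125 in plate, F_u = 58 ksi): end bolts L_c = 0.875 − 0.6875/2 = 0.53125, R_n = min(1.2×0.53125×0.3125×58, 2.4×0.625×0.3125×58) = 11.555 kips/bolt; interior L_c = 1.875 − 0.6875 = 1.1875, R_n = 25.828 kips/bolt. φR_n = 0.75 × (3×11.555 + 9×25.828) = 200.3 kips.
Tension rupture (net): A_n = (7.1875 − 3×0.75)×0.3125 = 1.543 in² (U = 1.0, A_e = A_n). φR_n = 0.75 × 58 × 1.543 = 67.1 kips.
Tension yield (gross): A_g = 7.1875×0.3125 = 2.2461 in². φR_n = 0.90 × 36 × 2.2461 = 72.8 kips.
Block shear: shear path 2×[0.875+3×1.875] = 2×6.5 in, A_gv = 4.0625, A_nv = 2×(6.5 − 3.5×0.75)×0.3125 = 2.4219 in²; tension across gage: (4.625 − 2×0.75)×0.3125 = 0.97656 in². R_n = min(0.6×58×2.4219, 0.6×36×4.0625) + 1.0×58×0.97656 = min(84.282, 87.75) + 56.64 = 140.92 kips. φR_n = 0.75 × 140.92 = 105.7 kips.
Governing: min(231.9, 200.3, 67.1, 72.8, 105.7) = 67.1 kips → net-section rupture.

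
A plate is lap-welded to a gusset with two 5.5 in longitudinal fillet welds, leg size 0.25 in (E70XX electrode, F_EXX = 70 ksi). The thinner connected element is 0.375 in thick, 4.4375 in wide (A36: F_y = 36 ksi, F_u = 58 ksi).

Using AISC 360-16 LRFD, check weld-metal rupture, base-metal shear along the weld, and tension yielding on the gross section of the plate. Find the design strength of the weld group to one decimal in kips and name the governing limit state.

53.9 kips (gross-section yield governs)

Weld metal: throat = 0.707×0.25 = 0.17675 in, L = 2×5.5 = 11 in. φR_n = 0.75 × 0.6 × 70 × 0.17675 × 11 = 61.2 kips.
Base metal shear (0.375 in plate): yield φR_n = 1.0×0.6×36×0.375×11 = 89.1 kips; rupture φR_n = 0.75×0.6×58×0.375×11 = 107.7 kips; take 89.1 kips (yield).
Tension yield (gross): A_g = 4.4375×0.375 = 1.6641 in². φR_n = 0.90 × 36 × 1.6641 = 53.9 kips.
Governing: min(61.2, 89.1, 53.9) = 53.9 kips → gross-section yield.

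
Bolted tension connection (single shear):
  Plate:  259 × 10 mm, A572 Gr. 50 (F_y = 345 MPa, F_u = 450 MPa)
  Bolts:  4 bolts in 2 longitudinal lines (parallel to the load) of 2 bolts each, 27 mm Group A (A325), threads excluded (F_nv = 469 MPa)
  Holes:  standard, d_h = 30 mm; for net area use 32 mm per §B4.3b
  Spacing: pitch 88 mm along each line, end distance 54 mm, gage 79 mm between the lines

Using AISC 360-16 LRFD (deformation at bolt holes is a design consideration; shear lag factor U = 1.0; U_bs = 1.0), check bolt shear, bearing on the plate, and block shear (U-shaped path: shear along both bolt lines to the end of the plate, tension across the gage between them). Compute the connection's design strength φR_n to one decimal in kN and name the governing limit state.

539.3 kN (block shear governs)

Bolt shear: A_b = π(27)²/4 = 572.56 mm². φR_n = 0.75 × 469 × 572.56 × 4 × 1 = 805.6 kN.
Bearing (10 mm plate, F_u = 450 MPa): end bolts L_c = 54 − 30/2 = 39, R_n = min(1.2×39×10×450, 2.4×27×10×450) = 210.6 kN/bolt; interior L_c = 88 − 30 = 58, R_n = 291.6 kN/bolt. φR_n = 0.75 × (2×210.6 + 2×291.6) = 753.3 kN.
Block shear: shear path 2×[54+1×88] = 2×142 mm, A_gv = 2840, A_nv = 2×(142 − 1.5×32)×10 = 1880 mm²; tension across gage: (79 − 1×32)×10 = 470 mm². R_n = min(0.6×450×1880, 0.6×345×2840) + 1.0×450×470 = min(507.6, 587.88) + 211.5 = 719.1 kN. φR_n = 0.75 × 719.1 = 539.3 kN.
Governing: min(805.6, 753.3, 539.3) = 539.3 kN → block shear.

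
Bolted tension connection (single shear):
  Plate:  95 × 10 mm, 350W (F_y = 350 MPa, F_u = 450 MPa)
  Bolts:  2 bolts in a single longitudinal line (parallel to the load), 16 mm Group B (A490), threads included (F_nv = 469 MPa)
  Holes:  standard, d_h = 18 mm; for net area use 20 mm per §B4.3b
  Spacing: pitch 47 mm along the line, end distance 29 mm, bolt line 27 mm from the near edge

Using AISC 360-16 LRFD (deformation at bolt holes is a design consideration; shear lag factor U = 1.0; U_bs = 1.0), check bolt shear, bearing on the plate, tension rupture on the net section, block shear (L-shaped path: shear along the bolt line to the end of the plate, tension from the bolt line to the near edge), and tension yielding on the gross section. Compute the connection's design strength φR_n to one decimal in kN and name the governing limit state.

141.4 kN (bolt shear governs)

Bolt shear: A_b = π(16)²/4 = 201.06 mm². φR_n = 0.75 × 469 × 201.06 × 2 × 1 = 141.4 kN.
Bearing (10 mm plate, F_u = 450 MPa): end bolts L_c = 29 − 18/2 = 20, R_n = min(1.2×20×10×450, 2.4×16×10×450) = 108 kN/bolt; interior L_c = 47 − 18 = 29, R_n = 156.6 kN/bolt. φR_n = 0.75 × (1×108 + 1×156.6) = 198.5 kN.
Tension rupture (net): A_n = (95 − 1×20)×10 = 750 mm² (U = 1.0, A_e = A_n). φR_n = 0.75 × 450 × 750 = 253.1 kN.
Block shear: shear path 1×[29+1×47] = 1×76 mm, A_gv = 760, A_nv = 1×(76 − 1.5×20)×10 = 460 mm²; tension to near edge: (27 − 0.5×20)×10 = 170 mm². R_n = min(0.6×450×460, 0.6×350×760) + 1.0×450×170 = min(124.2, 159.6) + 76.5 = 200.7 kN. φR_n = 0.75 × 200.7 = 150.5 kN.
Tension yield (gross): A_g = 95×10 = 950 mm². φR_n = 0.90 × 350 × 950 = 299.3 kN.
Governing: min(141.4, 198.5, 253.1, 150.5, 299.3) = 141.4 kN → bolt shear.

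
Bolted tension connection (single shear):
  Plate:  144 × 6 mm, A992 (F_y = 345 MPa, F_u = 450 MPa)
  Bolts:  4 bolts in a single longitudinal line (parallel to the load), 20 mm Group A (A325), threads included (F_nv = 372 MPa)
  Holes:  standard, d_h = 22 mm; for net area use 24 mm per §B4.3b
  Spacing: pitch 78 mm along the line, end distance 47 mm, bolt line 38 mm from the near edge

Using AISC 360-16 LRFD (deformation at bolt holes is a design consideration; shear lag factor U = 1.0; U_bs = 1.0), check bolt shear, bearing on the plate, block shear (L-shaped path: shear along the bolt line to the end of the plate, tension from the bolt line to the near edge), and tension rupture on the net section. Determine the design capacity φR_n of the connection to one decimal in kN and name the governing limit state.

243.0 kN (net-section rupture governs)

Bolt shear: A_b = π(20)²/4 = 314.16 mm². φR_n = 0.75 × 372 × 314.16 × 4 × 1 = 350.6 kN.
Bearing (6 mm plate, F_u = 450 MPa): end bolts L_c = 47 − 22/2 = 36, R_n = min(1.2×36×6×450, 2.4×20×6×450) = 116.64 kN/bolt; interior L_c = 78 − 22 = 56, R_n = 129.6 kN/bolt. φR_n = 0.75 × (1×116.64 + 3×129.6) = 379.1 kN.
Block shear: shear path 1×[47+3×78] = 1×281 mm, A_gv = 1686, A_nv = 1×(281 − 3.5×24)×6 = 1182 mm²; tension to near edge: (38 − 0.5×24)×6 = 156 mm². R_n = min(0.6×450×1182, 0.6×345×1686) + 1.0×450×156 = min(319.14, 349) + 70.2 = 389.34 kN. φR_n = 0.75 × 389.34 = 292.0 kN.
Tension rupture (net): A_n = (144 − 1×24)×6 = 720 mm² (U = 1.0, A_e = A_n). φR_n = 0.75 × 450 × 720 = 243.0 kN.
Governing: min(350.6, 379.1, 292.0, 243.0) = 243.0 kN → net-section rupture.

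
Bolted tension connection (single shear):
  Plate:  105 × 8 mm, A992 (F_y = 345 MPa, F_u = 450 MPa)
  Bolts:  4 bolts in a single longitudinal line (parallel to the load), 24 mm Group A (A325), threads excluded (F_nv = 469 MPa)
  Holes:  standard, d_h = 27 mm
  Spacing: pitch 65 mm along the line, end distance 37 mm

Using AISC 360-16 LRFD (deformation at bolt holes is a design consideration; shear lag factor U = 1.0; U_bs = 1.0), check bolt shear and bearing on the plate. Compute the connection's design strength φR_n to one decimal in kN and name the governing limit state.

Bolt shear: A_b = π(24)²/4 = 452.39 mm². φR_n = 0.75 × 469 × 452.39 × 4 × 1 = 636.5 kN.
Bearing (8 mm plate, F_u = 450 MPa): end bolts L_c = 37 − 27/2 = 23.5, R_n = min(1.2×23.5×8×450, 2.4×24×8×450) = 101.52 kN/bolt; interior L_c = 65 − 27 = 38, R_n = 164.16 kN/bolt. φR_n = 0.75 × (1×101.52 + 3×164.16) = 445.5 kN.
Governing: min(636.5, 445.5) = 445.5 kN → bearing.

445.5 kN (bearing governs)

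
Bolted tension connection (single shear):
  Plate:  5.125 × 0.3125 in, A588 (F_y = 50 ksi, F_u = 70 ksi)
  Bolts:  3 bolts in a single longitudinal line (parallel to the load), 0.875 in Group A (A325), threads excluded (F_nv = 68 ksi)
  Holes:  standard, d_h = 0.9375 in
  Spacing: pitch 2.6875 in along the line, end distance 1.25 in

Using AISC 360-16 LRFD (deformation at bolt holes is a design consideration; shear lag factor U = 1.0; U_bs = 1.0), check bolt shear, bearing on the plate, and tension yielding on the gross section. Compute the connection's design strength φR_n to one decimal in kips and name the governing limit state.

Bolt shear: A_b = π(0.875)²/4 = 0.60132 in². φR_n = 0.75 × 68 × 0.60132 × 3 × 1 = 92.0 kips.
Bearing (0.3125 in plate, F_u = 70 ksi): end bolts L_c = 1.25 − 0.9375/2 = 0.78125, R_n = min(1.2×0.78125×0.3125×70, 2.4×0.875×0.3125×70) = 20.508 kips/bolt; interior L_c = 2.6875 − 0.9375 = 1.75, R_n = 45.938 kips/bolt. φR_n = 0.75 × (1×20.508 + 2×45.938) = 84.3 kips.
Tension yield (gross): A_g = 5.125×0.3125 = 1.6016 in². φR_n = 0.90 × 50 × 1.6016 = 72.1 kips.
Governing: min(92.0, 84.3, 72.1) = 72.1 kips → gross-section yield.

72.1 kips (gross-section yield governs)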